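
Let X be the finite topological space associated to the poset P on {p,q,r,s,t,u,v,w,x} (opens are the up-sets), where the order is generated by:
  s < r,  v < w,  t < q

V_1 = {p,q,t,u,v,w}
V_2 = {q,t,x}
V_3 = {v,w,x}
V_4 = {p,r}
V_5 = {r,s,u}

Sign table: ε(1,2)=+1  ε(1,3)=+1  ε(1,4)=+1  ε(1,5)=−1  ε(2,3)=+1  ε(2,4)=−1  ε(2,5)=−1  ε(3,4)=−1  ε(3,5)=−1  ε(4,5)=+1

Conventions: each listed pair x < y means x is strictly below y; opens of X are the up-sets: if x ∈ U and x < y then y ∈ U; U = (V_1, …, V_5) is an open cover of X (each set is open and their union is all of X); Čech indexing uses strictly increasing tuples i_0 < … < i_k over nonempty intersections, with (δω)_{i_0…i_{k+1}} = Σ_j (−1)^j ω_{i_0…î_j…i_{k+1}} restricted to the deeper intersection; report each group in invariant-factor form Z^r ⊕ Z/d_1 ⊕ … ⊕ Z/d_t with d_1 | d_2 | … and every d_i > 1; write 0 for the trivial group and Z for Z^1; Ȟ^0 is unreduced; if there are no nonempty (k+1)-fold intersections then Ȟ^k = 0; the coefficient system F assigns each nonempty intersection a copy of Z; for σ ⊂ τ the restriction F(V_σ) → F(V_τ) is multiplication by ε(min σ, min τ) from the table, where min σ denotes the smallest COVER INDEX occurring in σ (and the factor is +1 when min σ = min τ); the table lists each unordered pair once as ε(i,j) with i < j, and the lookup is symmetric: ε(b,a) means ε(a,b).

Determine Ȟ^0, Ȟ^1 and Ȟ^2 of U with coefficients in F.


nerve simplices:
  V12={q,t} V13={v,w} V14={p} V15={u} V23={x} V45={r}
C dims 5,6; δ0: rk 5, SNF 1^4·2
degree 0: 5−5−0 = 0 → Ȟ^0 ≅ 0
degree 1: 6−0−5 = 1 plus torsion [2] → Ȟ^1 ≅ Z ⊕ Z/2
degree 2: 0−0−0 = 0 → Ȟ^2 ≅ 0

Ȟ^0 = 0,  Ȟ^1 = Z ⊕ Z/2,  Ȟ^2 = 0


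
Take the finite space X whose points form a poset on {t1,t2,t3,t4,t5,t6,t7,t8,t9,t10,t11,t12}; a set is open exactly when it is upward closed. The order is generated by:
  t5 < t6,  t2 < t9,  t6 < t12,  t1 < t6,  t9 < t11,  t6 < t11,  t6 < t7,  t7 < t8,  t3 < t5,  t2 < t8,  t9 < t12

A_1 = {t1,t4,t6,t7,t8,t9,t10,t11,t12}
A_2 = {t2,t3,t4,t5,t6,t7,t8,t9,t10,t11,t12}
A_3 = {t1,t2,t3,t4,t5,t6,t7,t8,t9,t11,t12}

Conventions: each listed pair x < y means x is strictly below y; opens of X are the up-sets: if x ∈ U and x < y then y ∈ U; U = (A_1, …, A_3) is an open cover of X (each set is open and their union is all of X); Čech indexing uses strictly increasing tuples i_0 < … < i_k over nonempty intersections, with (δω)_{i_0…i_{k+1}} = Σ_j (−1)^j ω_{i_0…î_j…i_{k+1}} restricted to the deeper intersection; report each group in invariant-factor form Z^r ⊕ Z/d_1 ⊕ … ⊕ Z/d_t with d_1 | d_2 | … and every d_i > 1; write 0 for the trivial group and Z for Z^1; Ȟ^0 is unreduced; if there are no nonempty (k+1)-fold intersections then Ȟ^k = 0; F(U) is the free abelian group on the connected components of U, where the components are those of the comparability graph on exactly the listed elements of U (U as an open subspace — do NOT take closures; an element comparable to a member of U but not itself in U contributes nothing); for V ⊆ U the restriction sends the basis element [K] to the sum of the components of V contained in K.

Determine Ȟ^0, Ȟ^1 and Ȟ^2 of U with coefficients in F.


nerve simplices:
  A12={t4,t6,t7,t8,t9,t10,t11,t12} A13={t1,t4,t6,t7,t8,t9,t11,t12} A23={t2,t3,t4,t5,t6,t7,t8,t9,t11,t12}
  A123={t4,t6,t7,t8,t9,t11,t12}
components per intersection:
  A1: {t1,t6,t7,t8,t9,t11,t12} {t4} {t10}
  A2: {t2,t3,t5,t6,t7,t8,t9,t11,t12} {t4} {t10}
  A3: {t1,t2,t3,t5,t6,t7,t8,t9,t11,t12} {t4}
  A12: {t4} {t6,t7,t8,t9,t11,t12} {t10}
  A13: {t1,t6,t7,t8,t9,t11,t12} {t4}
  A23: {t2,t3,t5,t6,t7,t8,t9,t11,t12} {t4}
  A123: {t4} {t6,t7,t8,t9,t11,t12}
C dims 8,7,2; δ0: rk 5, SNF 1^5; δ1: rk 2, SNF 1^2
degree 0: 8−5−0 = 3 → Ȟ^0 ≅ Z^3
degree 1: 7−2−5 = 0 → Ȟ^1 ≅ 0
degree 2: 2−0−2 = 0 → Ȟ^2 ≅ 0

Ȟ^0(U;F) ≅ Z^3,  Ȟ^1(U;F) ≅ 0,  Ȟ^2(U;F) ≅ 0


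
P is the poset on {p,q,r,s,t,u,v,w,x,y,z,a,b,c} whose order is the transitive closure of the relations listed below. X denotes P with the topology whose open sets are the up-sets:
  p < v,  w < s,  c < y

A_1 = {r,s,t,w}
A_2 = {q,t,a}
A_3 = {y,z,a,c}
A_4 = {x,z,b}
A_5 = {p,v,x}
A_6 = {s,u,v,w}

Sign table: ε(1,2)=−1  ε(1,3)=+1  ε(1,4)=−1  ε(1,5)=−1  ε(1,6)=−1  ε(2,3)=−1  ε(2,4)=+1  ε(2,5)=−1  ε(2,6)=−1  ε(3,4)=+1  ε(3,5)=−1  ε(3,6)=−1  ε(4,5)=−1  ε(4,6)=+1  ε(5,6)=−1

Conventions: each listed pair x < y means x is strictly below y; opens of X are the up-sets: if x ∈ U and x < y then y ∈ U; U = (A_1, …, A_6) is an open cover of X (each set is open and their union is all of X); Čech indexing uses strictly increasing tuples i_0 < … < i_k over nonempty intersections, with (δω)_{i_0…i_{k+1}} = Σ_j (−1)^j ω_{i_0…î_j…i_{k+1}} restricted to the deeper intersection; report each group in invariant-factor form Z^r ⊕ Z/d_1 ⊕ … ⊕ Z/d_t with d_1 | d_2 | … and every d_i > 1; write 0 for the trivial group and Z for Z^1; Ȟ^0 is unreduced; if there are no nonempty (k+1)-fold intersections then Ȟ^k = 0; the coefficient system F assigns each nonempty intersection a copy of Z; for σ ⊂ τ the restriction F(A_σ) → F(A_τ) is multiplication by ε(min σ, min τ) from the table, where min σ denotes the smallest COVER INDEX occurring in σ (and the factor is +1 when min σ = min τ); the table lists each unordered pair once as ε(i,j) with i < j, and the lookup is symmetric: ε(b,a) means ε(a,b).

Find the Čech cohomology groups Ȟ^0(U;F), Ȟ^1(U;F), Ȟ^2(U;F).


cover nerve:
  A12={t} A16={s,w} A23={a} A34={z} A45={x} A56={v}
C dims 6,6; δ0: rk 6, SNF 1^5·2
Ȟ^0: (6−6)−0=0 ⇒ 0
Ȟ^1: (6−0)−6=0 plus torsion [2] ⇒ Z/2
Ȟ^2: (0−0)−0=0 ⇒ 0

Ȟ^0 = 0,  Ȟ^1 = Z/2,  Ȟ^2 = 0


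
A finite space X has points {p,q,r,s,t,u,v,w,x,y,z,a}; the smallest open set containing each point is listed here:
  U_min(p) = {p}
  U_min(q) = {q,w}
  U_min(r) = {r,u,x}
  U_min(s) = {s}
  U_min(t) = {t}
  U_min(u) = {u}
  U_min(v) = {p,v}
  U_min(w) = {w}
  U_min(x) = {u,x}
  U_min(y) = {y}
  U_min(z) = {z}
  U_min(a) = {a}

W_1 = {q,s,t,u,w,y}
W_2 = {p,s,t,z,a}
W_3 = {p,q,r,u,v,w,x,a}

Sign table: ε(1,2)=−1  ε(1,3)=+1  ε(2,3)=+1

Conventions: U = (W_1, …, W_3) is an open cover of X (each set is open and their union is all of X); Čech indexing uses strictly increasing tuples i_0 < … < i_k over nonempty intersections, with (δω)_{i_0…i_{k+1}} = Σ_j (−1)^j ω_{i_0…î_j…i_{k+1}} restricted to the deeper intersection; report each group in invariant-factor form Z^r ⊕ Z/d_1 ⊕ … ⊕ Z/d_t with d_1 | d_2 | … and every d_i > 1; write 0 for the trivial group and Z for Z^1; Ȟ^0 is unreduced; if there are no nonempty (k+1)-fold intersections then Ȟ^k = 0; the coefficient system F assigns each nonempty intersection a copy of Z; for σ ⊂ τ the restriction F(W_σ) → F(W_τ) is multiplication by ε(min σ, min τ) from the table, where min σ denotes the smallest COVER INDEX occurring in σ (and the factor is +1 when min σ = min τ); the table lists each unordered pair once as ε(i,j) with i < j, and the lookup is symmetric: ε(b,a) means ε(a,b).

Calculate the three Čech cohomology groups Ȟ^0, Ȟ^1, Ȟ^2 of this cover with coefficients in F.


nonempty overlaps:
  W12={s,t} W13={q,u,w} W23={p,a}
C dims 3,3; δ0: rk 3, SNF 1^2·2
degree 0: 3−3−0 = 0 → Ȟ^0 ≅ 0
degree 1: 3−0−3 = 0 plus torsion [2] → Ȟ^1 ≅ Z/2
degree 2: 0−0−0 = 0 → Ȟ^2 ≅ 0

Ȟ^0 ≅ 0, Ȟ^1 ≅ Z/2 and Ȟ^2 ≅ 0


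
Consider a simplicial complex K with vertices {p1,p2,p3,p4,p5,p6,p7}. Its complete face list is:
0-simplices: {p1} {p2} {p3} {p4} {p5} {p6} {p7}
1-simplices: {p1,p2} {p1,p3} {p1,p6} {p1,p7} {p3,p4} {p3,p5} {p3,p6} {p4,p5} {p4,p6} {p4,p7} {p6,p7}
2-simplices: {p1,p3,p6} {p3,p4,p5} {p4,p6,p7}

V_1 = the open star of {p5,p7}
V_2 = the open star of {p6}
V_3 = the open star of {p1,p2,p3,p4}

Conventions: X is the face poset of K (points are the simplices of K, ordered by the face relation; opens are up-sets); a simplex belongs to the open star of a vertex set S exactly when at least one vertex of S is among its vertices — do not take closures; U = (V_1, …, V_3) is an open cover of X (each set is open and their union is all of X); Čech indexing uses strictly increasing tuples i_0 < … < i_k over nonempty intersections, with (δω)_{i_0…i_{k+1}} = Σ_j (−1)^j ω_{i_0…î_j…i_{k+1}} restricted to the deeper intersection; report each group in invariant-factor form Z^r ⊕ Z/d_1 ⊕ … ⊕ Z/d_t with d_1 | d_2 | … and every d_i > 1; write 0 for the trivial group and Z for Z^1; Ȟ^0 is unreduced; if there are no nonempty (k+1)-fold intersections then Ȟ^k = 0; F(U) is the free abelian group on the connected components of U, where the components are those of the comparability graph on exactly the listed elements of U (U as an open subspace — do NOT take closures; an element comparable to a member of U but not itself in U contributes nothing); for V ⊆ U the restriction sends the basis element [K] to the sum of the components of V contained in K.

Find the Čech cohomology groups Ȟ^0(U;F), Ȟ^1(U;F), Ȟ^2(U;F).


Ȟ^0 = Z, Ȟ^1 = Z^2 and Ȟ^2 = 0

nonempty intersections:
  V1={{p5},{p7},{p1,p7},{p3,p5},{p4,p5},{p4,p7},{p6,p7},{p3,p4,p5},{p4,p6,p7}} V2={{p6},{p1,p6},{p3,p6},{p4,p6},{p6,p7},{p1,p3,p6},{p4,p6,p7}} V3={{p1},{p2},{p3},{p4},{p1,p2},{p1,p3},{p1,p6},{p1,p7},{p3,p4},{p3,p5},{p3,p6},{p4,p5},{p4,p6},{p4,p7},{p1,p3,p6},{p3,p4,p5},{p4,p6,p7}}
  V12={{p6,p7},{p4,p6,p7}} V13={{p1,p7},{p3,p5},{p4,p5},{p4,p7},{p3,p4,p5},{p4,p6,p7}} V23={{p1,p6},{p3,p6},{p4,p6},{p1,p3,p6},{p4,p6,p7}}
  V123={{p4,p6,p7}}
components per intersection:
  V1: {{p5},{p3,p5},{p4,p5},{p3,p4,p5}} {{p7},{p1,p7},{p4,p7},{p6,p7},{p4,p6,p7}}
  V2: {{p6},{p1,p6},{p3,p6},{p4,p6},{p6,p7},{p1,p3,p6},{p4,p6,p7}}
  V3: {{p1},{p2},{p3},{p4},{p1,p2},{p1,p3},{p1,p6},{p1,p7},{p3,p4},{p3,p5},{p3,p6},{p4,p5},{p4,p6},{p4,p7},{p1,p3,p6},{p3,p4,p5},{p4,p6,p7}}
  V12: {{p6,p7},{p4,p6,p7}}
  V13: {{p1,p7}} {{p3,p5},{p4,p5},{p3,p4,p5}} {{p4,p7},{p4,p6,p7}}
  V23: {{p1,p6},{p3,p6},{p1,p3,p6}} {{p4,p6},{p4,p6,p7}}
  V123: {{p4,p6,p7}}
C dims 4,6,1; δ0: rk 3, SNF 1^3; δ1: rk 1, SNF 1^1
Ȟ^0: (4−3)−0=1 ⇒ Z
Ȟ^1: (6−1)−3=2 ⇒ Z^2
Ȟ^2: (1−0)−1=0 ⇒ 0


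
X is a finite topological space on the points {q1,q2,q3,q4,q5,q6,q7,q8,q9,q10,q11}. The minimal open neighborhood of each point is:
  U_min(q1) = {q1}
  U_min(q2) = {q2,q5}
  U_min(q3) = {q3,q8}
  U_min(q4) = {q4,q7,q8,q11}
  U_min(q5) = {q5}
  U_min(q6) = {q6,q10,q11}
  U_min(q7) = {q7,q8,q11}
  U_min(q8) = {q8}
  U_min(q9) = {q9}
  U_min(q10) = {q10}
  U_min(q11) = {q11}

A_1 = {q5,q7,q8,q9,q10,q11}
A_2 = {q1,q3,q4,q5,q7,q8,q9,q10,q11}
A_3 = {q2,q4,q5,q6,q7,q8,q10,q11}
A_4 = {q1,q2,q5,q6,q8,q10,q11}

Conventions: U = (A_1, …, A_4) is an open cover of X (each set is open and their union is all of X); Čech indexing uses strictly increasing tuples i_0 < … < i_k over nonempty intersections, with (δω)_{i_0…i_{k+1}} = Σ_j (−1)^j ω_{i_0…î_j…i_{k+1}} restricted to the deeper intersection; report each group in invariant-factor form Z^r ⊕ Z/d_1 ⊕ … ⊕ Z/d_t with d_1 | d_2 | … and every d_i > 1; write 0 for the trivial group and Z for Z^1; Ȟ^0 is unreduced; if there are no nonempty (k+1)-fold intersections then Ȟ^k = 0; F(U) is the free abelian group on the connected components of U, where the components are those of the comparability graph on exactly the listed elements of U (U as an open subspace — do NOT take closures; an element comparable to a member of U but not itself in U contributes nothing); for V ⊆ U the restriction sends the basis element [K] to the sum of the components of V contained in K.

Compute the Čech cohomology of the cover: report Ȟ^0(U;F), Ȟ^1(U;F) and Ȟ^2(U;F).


intersection data:
  A12={q5,q7,q8,q9,q10,q11} A13={q5,q7,q8,q10,q11} A14={q5,q8,q10,q11} A23={q4,q5,q7,q8,q10,q11} A24={q1,q5,q8,q10,q11} A34={q2,q5,q6,q8,q10,q11}
  A123={q5,q7,q8,q10,q11} A124={q5,q8,q10,q11} A134={q5,q8,q10,q11} A234={q5,q8,q10,q11}
  A1234={q5,q8,q10,q11}
components per intersection:
  A1: {q5} {q7,q8,q11} {q9} {q10}
  A2: {q1} {q3,q4,q7,q8,q11} {q5} {q9} {q10}
  A3: {q2,q5} {q4,q6,q7,q8,q10,q11}
  A4: {q1} {q2,q5} {q6,q10,q11} {q8}
  A12: {q5} {q7,q8,q11} {q9} {q10}
  A13: {q5} {q7,q8,q11} {q10}
  A14: {q5} {q8} {q10} {q11}
  A23: {q4,q7,q8,q11} {q5} {q10}
  A24: {q1} {q5} {q8} {q10} {q11}
  A34: {q2,q5} {q6,q10,q11} {q8}
  A123: {q5} {q7,q8,q11} {q10}
  A124: {q5} {q8} {q10} {q11}
  A134: {q5} {q8} {q10} {q11}
  A234: {q5} {q8} {q10} {q11}
  A1234: {q5} {q8} {q10} {q11}
C dims 15,22,15,4; δ0: rk 11, SNF 1^11; δ1: rk 11, SNF 1^11; δ2: rk 4, SNF 1^4
Ȟ^0 = (15 − 11) − 0 = 4, so Ȟ^0 ≅ Z^4
Ȟ^1 = (22 − 11) − 11 = 0, so Ȟ^1 ≅ 0
Ȟ^2 = (15 − 4) − 11 = 0, so Ȟ^2 ≅ 0

Ȟ^0 = Z^4,  Ȟ^1 = 0,  Ȟ^2 = 0


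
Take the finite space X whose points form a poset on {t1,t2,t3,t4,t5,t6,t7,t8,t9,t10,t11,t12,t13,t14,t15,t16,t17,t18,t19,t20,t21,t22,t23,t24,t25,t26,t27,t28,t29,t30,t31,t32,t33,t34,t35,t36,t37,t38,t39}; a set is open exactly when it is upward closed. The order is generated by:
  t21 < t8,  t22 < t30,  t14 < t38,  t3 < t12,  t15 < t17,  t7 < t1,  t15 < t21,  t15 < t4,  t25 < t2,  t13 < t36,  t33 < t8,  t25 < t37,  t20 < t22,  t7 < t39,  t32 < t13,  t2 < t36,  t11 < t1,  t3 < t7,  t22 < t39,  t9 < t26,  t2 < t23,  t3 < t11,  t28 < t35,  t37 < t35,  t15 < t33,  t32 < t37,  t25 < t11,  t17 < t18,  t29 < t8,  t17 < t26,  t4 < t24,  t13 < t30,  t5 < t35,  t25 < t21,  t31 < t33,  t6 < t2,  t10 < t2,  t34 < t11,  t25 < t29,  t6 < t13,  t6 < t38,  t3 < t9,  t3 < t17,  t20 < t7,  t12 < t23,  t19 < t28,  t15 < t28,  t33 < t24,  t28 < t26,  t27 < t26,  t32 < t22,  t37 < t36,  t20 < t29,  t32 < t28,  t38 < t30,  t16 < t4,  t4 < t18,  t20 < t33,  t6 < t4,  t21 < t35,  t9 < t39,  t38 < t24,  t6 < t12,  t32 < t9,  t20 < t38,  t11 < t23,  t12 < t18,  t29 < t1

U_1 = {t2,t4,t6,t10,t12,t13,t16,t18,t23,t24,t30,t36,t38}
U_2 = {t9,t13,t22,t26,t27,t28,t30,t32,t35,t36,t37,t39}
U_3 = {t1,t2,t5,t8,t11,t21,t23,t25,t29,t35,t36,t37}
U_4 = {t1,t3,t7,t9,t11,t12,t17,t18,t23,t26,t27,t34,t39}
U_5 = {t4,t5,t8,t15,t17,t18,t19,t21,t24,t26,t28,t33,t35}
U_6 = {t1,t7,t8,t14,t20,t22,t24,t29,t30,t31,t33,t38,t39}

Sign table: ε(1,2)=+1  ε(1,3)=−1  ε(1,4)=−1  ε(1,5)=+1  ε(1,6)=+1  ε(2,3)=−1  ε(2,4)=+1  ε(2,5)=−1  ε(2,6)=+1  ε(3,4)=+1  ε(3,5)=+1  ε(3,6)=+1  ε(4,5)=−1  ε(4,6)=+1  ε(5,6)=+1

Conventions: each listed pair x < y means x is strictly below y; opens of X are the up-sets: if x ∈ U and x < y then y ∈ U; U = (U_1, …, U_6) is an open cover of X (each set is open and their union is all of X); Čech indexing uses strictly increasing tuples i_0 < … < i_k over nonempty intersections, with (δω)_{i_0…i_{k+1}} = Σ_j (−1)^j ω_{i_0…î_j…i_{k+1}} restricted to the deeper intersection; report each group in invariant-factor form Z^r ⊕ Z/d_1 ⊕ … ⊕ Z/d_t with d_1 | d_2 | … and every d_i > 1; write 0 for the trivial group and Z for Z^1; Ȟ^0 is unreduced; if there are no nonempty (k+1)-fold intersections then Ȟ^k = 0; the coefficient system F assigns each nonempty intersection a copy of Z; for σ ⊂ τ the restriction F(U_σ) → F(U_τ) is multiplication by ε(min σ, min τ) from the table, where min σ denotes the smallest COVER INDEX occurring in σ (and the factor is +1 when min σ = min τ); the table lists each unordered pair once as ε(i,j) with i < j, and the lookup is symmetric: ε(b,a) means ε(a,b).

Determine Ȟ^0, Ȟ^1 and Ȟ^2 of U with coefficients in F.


Ȟ^0 = 0; Ȟ^1 = Z/2; Ȟ^2 = Z

nonempty overlaps:
  U12={t13,t30,t36} U13={t2,t23,t36} U14={t12,t18,t23} U15={t4,t18,t24} U16={t24,t30,t38} U23={t35,t36,t37} U24={t9,t26,t27,t39} U25={t26,t28,t35} U26={t22,t30,t39} U34={t1,t11,t23} U35={t5,t8,t21,t35} U36={t1,t8,t29} U45={t17,t18,t26} U46={t1,t7,t39} U56={t8,t24,t33}
  U123={t36} U126={t30} U134={t23} U145={t18} U156={t24} U235={t35} U245={t26} U246={t39} U346={t1} U356={t8}
C dims 6,15,10; δ0: rk 6, SNF 1^5·2; δ1: rk 9, SNF 1^9
degree 0: 6−6−0 = 0 → Ȟ^0 ≅ 0
degree 1: 15−9−6 = 0 plus torsion [2] → Ȟ^1 ≅ Z/2
degree 2: 10−0−9 = 1 → Ȟ^2 ≅ Z


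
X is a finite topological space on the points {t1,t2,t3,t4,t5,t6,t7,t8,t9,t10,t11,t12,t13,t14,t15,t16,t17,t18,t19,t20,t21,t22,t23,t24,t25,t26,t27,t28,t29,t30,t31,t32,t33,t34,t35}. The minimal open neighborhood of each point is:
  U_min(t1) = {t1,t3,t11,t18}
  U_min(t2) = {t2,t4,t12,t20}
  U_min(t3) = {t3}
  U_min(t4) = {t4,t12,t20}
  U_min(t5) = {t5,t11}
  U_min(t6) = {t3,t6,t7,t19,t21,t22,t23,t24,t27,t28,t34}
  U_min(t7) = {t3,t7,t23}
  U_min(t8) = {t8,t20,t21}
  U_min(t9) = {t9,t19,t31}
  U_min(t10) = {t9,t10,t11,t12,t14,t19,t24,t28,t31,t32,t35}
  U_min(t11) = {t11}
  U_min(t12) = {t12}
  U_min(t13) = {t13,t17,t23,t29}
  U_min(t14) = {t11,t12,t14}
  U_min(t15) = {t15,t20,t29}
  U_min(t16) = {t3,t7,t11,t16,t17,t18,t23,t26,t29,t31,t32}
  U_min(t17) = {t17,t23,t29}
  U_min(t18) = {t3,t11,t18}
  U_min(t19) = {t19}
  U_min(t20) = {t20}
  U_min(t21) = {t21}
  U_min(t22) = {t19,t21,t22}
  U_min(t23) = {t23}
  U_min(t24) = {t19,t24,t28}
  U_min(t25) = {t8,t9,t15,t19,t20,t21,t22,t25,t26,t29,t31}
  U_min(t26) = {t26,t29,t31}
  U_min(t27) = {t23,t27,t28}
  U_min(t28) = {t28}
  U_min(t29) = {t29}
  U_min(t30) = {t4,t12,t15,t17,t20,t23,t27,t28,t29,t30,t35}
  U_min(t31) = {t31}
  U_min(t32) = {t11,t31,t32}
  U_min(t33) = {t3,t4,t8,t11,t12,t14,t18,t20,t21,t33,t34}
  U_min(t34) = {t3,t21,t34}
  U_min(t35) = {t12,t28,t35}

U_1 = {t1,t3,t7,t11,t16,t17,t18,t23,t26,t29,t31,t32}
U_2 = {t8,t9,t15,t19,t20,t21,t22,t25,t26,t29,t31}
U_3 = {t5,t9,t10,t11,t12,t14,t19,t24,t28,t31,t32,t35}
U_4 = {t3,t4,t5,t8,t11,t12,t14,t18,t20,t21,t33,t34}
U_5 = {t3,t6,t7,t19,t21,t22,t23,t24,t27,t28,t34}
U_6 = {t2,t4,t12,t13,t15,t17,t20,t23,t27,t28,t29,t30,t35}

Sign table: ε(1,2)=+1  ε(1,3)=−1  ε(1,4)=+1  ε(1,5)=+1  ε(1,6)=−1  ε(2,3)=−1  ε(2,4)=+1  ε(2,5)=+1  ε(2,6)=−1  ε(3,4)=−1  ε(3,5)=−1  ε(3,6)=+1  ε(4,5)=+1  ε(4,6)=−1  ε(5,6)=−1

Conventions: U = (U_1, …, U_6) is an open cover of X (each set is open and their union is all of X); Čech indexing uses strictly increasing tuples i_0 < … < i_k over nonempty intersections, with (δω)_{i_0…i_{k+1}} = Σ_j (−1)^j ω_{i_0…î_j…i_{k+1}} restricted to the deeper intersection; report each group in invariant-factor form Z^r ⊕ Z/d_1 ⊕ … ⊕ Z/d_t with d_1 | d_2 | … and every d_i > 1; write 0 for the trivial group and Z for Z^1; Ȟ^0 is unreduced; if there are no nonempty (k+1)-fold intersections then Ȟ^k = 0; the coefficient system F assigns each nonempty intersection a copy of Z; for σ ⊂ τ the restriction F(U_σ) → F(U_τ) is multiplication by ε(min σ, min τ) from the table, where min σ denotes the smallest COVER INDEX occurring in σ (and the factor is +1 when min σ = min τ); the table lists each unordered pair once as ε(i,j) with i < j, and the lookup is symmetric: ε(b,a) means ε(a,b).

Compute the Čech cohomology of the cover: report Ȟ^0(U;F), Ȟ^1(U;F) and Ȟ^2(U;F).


Ȟ^0 ≅ Z,  Ȟ^1 ≅ 0,  Ȟ^2 ≅ Z/2

nonempty intersections:
  U12={t26,t29,t31} U13={t11,t31,t32} U14={t3,t11,t18} U15={t3,t7,t23} U16={t17,t23,t29} U23={t9,t19,t31} U24={t8,t20,t21} U25={t19,t21,t22} U26={t15,t20,t29} U34={t5,t11,t12,t14} U35={t19,t24,t28} U36={t12,t28,t35} U45={t3,t21,t34} U46={t4,t12,t20} U56={t23,t27,t28}
  U123={t31} U126={t29} U134={t11} U145={t3} U156={t23} U235={t19} U245={t21} U246={t20} U346={t12} U356={t28}
C dims 6,15,10; δ0: rk 5, SNF 1^5; δ1: rk 10, SNF 1^9·2
Ȟ^0: (6−5)−0=1 ⇒ Z
Ȟ^1: (15−10)−5=0 ⇒ 0
Ȟ^2: (10−0)−10=0 plus torsion [2] ⇒ Z/2


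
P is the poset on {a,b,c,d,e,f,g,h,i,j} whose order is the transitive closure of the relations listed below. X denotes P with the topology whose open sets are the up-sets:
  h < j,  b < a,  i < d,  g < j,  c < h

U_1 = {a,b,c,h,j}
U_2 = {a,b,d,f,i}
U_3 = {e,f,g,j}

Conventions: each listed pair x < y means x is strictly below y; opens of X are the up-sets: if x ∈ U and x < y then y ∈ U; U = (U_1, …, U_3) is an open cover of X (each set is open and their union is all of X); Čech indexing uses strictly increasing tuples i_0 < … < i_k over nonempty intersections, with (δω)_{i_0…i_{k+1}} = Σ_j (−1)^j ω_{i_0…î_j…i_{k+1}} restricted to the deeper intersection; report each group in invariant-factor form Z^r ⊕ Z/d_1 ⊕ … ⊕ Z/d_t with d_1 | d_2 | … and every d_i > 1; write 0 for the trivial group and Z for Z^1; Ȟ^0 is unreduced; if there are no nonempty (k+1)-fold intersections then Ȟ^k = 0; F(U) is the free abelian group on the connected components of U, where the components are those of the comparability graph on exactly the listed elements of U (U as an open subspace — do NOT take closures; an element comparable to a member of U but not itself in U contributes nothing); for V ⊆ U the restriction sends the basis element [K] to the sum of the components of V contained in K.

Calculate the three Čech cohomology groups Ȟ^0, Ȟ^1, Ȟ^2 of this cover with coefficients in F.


intersection data:
  U12={a,b} U13={j} U23={f}
components per intersection:
  U1: {a,b} {c,h,j}
  U2: {a,b} {d,i} {f}
  U3: {e} {f} {g,j}
  U12: {a,b}
  U13: {j}
  U23: {f}
C dims 8,3; δ0: rk 3, SNF 1^3
Ȟ^0 = (8 − 3) − 0 = 5, so Ȟ^0 ≅ Z^5
Ȟ^1 = (3 − 0) − 3 = 0, so Ȟ^1 ≅ 0
Ȟ^2 = (0 − 0) − 0 = 0, so Ȟ^2 ≅ 0

Ȟ^0 = Z^5,  Ȟ^1 = 0,  Ȟ^2 = 0


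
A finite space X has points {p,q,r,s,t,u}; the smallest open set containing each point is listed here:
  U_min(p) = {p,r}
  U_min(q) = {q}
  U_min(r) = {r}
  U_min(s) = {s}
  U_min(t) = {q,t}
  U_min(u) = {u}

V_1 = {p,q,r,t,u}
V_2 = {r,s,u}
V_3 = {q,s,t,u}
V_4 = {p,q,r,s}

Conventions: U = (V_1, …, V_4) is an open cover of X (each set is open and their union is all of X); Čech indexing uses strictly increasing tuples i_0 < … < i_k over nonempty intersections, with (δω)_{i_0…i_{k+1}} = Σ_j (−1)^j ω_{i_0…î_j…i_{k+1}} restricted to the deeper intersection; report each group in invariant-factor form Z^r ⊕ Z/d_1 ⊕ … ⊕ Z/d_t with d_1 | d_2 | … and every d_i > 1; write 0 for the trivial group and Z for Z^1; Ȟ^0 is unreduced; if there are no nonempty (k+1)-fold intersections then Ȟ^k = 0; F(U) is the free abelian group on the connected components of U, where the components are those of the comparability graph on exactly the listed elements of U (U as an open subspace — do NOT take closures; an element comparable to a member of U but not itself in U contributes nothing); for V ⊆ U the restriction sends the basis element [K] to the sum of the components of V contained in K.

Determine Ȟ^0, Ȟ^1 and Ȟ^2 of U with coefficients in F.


cover nerve:
  V12={r,u} V13={q,t,u} V14={p,q,r} V23={s,u} V24={r,s} V34={q,s}
  V123={u} V124={r} V134={q} V234={s}
components per intersection:
  V1: {p,r} {q,t} {u}
  V2: {r} {s} {u}
  V3: {q,t} {s} {u}
  V4: {p,r} {q} {s}
  V12: {r} {u}
  V13: {q,t} {u}
  V14: {p,r} {q}
  V23: {s} {u}
  V24: {r} {s}
  V34: {q} {s}
  V123: {u}
  V124: {r}
  V134: {q}
  V234: {s}
C dims 12,12,4; δ0: rk 8, SNF 1^8; δ1: rk 4, SNF 1^4
Ȟ^0: (12−8)−0=4 ⇒ Z^4
Ȟ^1: (12−4)−8=0 ⇒ 0
Ȟ^2: (4−0)−4=0 ⇒ 0

Ȟ^0(U;F) ≅ Z^4, Ȟ^1(U;F) ≅ 0, Ȟ^2(U;F) ≅ 0


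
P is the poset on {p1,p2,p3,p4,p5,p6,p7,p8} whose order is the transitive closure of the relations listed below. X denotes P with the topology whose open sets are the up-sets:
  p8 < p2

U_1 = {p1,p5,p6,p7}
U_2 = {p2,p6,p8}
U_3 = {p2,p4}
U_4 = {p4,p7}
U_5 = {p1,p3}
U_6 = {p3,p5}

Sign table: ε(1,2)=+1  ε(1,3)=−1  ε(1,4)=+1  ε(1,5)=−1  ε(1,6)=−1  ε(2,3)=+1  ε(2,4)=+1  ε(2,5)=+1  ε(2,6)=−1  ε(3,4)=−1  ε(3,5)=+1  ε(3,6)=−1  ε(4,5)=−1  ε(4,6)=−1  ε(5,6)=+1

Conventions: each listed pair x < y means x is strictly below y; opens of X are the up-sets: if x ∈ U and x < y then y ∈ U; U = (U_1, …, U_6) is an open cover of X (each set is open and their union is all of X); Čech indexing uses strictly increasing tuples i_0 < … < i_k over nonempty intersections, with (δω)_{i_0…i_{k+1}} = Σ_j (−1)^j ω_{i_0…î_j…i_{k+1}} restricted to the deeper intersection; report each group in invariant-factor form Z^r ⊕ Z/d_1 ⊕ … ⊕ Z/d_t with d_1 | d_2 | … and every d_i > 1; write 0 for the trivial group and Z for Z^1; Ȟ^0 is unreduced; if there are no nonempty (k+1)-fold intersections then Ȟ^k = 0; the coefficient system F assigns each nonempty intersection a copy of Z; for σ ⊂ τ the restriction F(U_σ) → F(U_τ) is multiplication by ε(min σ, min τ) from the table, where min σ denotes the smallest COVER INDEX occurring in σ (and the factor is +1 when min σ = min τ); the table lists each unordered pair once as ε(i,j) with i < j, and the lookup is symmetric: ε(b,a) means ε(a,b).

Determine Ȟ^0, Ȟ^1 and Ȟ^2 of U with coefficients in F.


Ȟ^0 = 0, Ȟ^1 = Z ⊕ Z/2 and Ȟ^2 = 0

intersection data:
  U12={p6} U14={p7} U15={p1} U16={p5} U23={p2} U34={p4} U56={p3}
C dims 6,7; δ0: rk 6, SNF 1^5·2
Ȟ^0 = (6 − 6) − 0 = 0, so Ȟ^0 ≅ 0
Ȟ^1 = (7 − 0) − 6 = 1 plus torsion [2], so Ȟ^1 ≅ Z ⊕ Z/2
Ȟ^2 = (0 − 0) − 0 = 0, so Ȟ^2 ≅ 0


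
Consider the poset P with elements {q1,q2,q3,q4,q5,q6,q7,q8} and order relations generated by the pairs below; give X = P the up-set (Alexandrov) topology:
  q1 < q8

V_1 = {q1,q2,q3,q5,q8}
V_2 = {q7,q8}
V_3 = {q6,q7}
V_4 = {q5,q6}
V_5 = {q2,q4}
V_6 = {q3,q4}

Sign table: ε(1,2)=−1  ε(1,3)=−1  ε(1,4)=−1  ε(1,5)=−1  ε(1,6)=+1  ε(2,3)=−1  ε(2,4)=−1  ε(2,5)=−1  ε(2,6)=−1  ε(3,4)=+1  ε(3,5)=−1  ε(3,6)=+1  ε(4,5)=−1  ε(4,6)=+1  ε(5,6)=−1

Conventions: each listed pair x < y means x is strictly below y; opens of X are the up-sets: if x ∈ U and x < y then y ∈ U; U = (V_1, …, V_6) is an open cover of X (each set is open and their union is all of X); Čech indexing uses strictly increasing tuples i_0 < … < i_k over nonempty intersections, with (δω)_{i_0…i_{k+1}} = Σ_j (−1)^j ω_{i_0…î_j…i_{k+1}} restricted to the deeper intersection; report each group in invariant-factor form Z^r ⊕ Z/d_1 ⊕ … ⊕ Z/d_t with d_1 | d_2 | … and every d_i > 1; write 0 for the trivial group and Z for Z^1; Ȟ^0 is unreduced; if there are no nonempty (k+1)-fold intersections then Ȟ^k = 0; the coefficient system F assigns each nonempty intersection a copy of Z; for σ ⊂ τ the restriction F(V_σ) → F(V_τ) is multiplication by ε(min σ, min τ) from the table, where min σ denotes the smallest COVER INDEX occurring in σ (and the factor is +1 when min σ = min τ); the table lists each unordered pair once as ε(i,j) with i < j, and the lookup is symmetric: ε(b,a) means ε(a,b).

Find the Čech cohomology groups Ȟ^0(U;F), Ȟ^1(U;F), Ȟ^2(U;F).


Ȟ^0(U;F) ≅ 0; Ȟ^1(U;F) ≅ Z ⊕ Z/2; Ȟ^2(U;F) ≅ 0

nonempty intersections:
  V12={q8} V14={q5} V15={q2} V16={q3} V23={q7} V34={q6} V56={q4}
C dims 6,7; δ0: rk 6, SNF 1^5·2
Ȟ^0: (6−6)−0=0 ⇒ 0
Ȟ^1: (7−0)−6=1 plus torsion [2] ⇒ Z ⊕ Z/2
Ȟ^2: (0−0)−0=0 ⇒ 0


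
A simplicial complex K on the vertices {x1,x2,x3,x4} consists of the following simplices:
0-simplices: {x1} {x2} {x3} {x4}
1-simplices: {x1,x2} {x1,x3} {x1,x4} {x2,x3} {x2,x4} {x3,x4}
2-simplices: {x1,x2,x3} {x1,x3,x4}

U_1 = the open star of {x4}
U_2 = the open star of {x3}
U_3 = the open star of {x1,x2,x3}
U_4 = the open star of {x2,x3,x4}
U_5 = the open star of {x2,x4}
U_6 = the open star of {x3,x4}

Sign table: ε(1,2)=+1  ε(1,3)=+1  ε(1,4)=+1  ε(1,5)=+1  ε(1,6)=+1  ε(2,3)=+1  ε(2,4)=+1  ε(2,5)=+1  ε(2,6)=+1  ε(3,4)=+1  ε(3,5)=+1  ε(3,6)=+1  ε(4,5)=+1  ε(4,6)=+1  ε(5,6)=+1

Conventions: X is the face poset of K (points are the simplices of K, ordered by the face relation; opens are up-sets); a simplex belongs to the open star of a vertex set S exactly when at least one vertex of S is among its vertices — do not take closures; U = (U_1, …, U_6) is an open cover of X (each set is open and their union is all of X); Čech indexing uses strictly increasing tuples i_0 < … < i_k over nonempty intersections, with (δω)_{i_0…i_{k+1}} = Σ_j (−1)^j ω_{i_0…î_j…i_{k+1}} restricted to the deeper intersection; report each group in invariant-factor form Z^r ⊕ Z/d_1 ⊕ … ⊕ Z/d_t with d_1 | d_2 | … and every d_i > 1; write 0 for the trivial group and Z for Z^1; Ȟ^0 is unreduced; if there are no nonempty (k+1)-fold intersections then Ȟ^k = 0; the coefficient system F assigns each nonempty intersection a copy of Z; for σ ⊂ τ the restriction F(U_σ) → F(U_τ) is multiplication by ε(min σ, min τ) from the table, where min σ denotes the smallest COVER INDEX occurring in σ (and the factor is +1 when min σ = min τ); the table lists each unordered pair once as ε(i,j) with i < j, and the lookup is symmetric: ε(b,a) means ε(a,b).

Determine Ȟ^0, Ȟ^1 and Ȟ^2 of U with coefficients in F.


nerve simplices:
  U1={{x4},{x1,x4},{x2,x4},{x3,x4},{x1,x3,x4}} U2={{x3},{x1,x3},{x2,x3},{x3,x4},{x1,x2,x3},{x1,x3,x4}} U3={{x1},{x2},{x3},{x1,x2},{x1,x3},{x1,x4},{x2,x3},{x2,x4},{x3,x4},{x1,x2,x3},{x1,x3,x4}} U4={{x2},{x3},{x4},{x1,x2},{x1,x3},{x1,x4},{x2,x3},{x2,x4},{x3,x4},{x1,x2,x3},{x1,x3,x4}} U5={{x2},{x4},{x1,x2},{x1,x4},{x2,x3},{x2,x4},{x3,x4},{x1,x2,x3},{x1,x3,x4}} U6={{x3},{x4},{x1,x3},{x1,x4},{x2,x3},{x2,x4},{x3,x4},{x1,x2,x3},{x1,x3,x4}}
  U12={{x3,x4},{x1,x3,x4}} U13={{x1,x4},{x2,x4},{x3,x4},{x1,x3,x4}} U14={{x4},{x1,x4},{x2,x4},{x3,x4},{x1,x3,x4}} U15={{x4},{x1,x4},{x2,x4},{x3,x4},{x1,x3,x4}} U16={{x4},{x1,x4},{x2,x4},{x3,x4},{x1,x3,x4}} U23={{x3},{x1,x3},{x2,x3},{x3,x4},{x1,x2,x3},{x1,x3,x4}} U24={{x3},{x1,x3},{x2,x3},{x3,x4},{x1,x2,x3},{x1,x3,x4}} U25={{x2,x3},{x3,x4},{x1,x2,x3},{x1,x3,x4}} U26={{x3},{x1,x3},{x2,x3},{x3,x4},{x1,x2,x3},{x1,x3,x4}} U34={{x2},{x3},{x1,x2},{x1,x3},{x1,x4},{x2,x3},{x2,x4},{x3,x4},{x1,x2,x3},{x1,x3,x4}} U35={{x2},{x1,x2},{x1,x4},{x2,x3},{x2,x4},{x3,x4},{x1,x2,x3},{x1,x3,x4}} U36={{x3},{x1,x3},{x1,x4},{x2,x3},{x2,x4},{x3,x4},{x1,x2,x3},{x1,x3,x4}} U45={{x2},{x4},{x1,x2},{x1,x4},{x2,x3},{x2,x4},{x3,x4},{x1,x2,x3},{x1,x3,x4}} U46={{x3},{x4},{x1,x3},{x1,x4},{x2,x3},{x2,x4},{x3,x4},{x1,x2,x3},{x1,x3,x4}} U56={{x4},{x1,x4},{x2,x3},{x2,x4},{x3,x4},{x1,x2,x3},{x1,x3,x4}}
  U123={{x3,x4},{x1,x3,x4}} U124={{x3,x4},{x1,x3,x4}} U125={{x3,x4},{x1,x3,x4}} U126={{x3,x4},{x1,x3,x4}} U134={{x1,x4},{x2,x4},{x3,x4},{x1,x3,x4}} U135={{x1,x4},{x2,x4},{x3,x4},{x1,x3,x4}} U136={{x1,x4},{x2,x4},{x3,x4},{x1,x3,x4}} U145={{x4},{x1,x4},{x2,x4},{x3,x4},{x1,x3,x4}} U146={{x4},{x1,x4},{x2,x4},{x3,x4},{x1,x3,x4}} U156={{x4},{x1,x4},{x2,x4},{x3,x4},{x1,x3,x4}} U234={{x3},{x1,x3},{x2,x3},{x3,x4},{x1,x2,x3},{x1,x3,x4}} U235={{x2,x3},{x3,x4},{x1,x2,x3},{x1,x3,x4}} U236={{x3},{x1,x3},{x2,x3},{x3,x4},{x1,x2,x3},{x1,x3,x4}} U245={{x2,x3},{x3,x4},{x1,x2,x3},{x1,x3,x4}} U246={{x3},{x1,x3},{x2,x3},{x3,x4},{x1,x2,x3},{x1,x3,x4}} U256={{x2,x3},{x3,x4},{x1,x2,x3},{x1,x3,x4}} U345={{x2},{x1,x2},{x1,x4},{x2,x3},{x2,x4},{x3,x4},{x1,x2,x3},{x1,x3,x4}} U346={{x3},{x1,x3},{x1,x4},{x2,x3},{x2,x4},{x3,x4},{x1,x2,x3},{x1,x3,x4}} U356={{x1,x4},{x2,x3},{x2,x4},{x3,x4},{x1,x2,x3},{x1,x3,x4}} U456={{x4},{x1,x4},{x2,x3},{x2,x4},{x3,x4},{x1,x2,x3},{x1,x3,x4}}
  U1234={{x3,x4},{x1,x3,x4}} U1235={{x3,x4},{x1,x3,x4}} U1236={{x3,x4},{x1,x3,x4}} U1245={{x3,x4},{x1,x3,x4}} U1246={{x3,x4},{x1,x3,x4}} U1256={{x3,x4},{x1,x3,x4}} U1345={{x1,x4},{x2,x4},{x3,x4},{x1,x3,x4}} U1346={{x1,x4},{x2,x4},{x3,x4},{x1,x3,x4}} U1356={{x1,x4},{x2,x4},{x3,x4},{x1,x3,x4}} U1456={{x4},{x1,x4},{x2,x4},{x3,x4},{x1,x3,x4}} U2345={{x2,x3},{x3,x4},{x1,x2,x3},{x1,x3,x4}} U2346={{x3},{x1,x3},{x2,x3},{x3,x4},{x1,x2,x3},{x1,x3,x4}} U2356={{x2,x3},{x3,x4},{x1,x2,x3},{x1,x3,x4}} U2456={{x2,x3},{x3,x4},{x1,x2,x3},{x1,x3,x4}} U3456={{x1,x4},{x2,x3},{x2,x4},{x3,x4},{x1,x2,x3},{x1,x3,x4}}
  U12345={{x3,x4},{x1,x3,x4}} U12346={{x3,x4},{x1,x3,x4}} U12356={{x3,x4},{x1,x3,x4}} U12456={{x3,x4},{x1,x3,x4}} U13456={{x1,x4},{x2,x4},{x3,x4},{x1,x3,x4}} U23456={{x2,x3},{x3,x4},{x1,x2,x3},{x1,x3,x4}}
  U123456={{x3,x4},{x1,x3,x4}}
C dims 6,15,20,15; δ0: rk 5, SNF 1^5; δ1: rk 10, SNF 1^10; δ2: rk 10, SNF 1^10
degree 0: 6−5−0 = 1 → Ȟ^0 ≅ Z
degree 1: 15−10−5 = 0 → Ȟ^1 ≅ 0
degree 2: 20−10−10 = 0 → Ȟ^2 ≅ 0

Ȟ^0 ≅ Z; Ȟ^1 ≅ 0; Ȟ^2 ≅ 0


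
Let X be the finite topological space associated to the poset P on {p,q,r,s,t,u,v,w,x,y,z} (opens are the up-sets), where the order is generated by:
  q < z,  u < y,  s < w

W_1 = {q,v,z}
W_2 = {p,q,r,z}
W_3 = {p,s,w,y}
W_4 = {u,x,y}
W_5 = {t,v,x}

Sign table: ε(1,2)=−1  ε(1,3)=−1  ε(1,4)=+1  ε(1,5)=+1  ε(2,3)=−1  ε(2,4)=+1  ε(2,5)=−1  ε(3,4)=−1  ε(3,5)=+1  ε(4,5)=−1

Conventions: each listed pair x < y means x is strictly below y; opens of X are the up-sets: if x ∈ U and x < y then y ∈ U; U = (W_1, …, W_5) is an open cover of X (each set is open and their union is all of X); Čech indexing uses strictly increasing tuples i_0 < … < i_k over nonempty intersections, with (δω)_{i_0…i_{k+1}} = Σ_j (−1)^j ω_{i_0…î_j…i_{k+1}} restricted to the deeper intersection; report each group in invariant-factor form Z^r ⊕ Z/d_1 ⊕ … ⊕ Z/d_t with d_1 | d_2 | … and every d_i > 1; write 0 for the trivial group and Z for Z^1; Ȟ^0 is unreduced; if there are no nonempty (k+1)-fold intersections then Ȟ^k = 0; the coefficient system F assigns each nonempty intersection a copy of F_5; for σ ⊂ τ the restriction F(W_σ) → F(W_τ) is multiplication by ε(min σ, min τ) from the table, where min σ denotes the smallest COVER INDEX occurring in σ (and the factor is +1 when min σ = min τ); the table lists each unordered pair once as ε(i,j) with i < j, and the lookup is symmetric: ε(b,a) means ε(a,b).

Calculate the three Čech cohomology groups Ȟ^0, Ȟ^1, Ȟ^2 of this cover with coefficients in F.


nonempty overlaps:
  W12={q,z} W15={v} W23={p} W34={y} W45={x}
C dims 5,5; δ0: rk_F5 4
degree 0: 5−4−0 = 1 → Ȟ^0 ≅ Z/5
degree 1: 5−0−4 = 1 → Ȟ^1 ≅ Z/5
degree 2: 0−0−0 = 0 → Ȟ^2 ≅ 0

Ȟ^0 ≅ Z/5; Ȟ^1 ≅ Z/5; Ȟ^2 ≅ 0


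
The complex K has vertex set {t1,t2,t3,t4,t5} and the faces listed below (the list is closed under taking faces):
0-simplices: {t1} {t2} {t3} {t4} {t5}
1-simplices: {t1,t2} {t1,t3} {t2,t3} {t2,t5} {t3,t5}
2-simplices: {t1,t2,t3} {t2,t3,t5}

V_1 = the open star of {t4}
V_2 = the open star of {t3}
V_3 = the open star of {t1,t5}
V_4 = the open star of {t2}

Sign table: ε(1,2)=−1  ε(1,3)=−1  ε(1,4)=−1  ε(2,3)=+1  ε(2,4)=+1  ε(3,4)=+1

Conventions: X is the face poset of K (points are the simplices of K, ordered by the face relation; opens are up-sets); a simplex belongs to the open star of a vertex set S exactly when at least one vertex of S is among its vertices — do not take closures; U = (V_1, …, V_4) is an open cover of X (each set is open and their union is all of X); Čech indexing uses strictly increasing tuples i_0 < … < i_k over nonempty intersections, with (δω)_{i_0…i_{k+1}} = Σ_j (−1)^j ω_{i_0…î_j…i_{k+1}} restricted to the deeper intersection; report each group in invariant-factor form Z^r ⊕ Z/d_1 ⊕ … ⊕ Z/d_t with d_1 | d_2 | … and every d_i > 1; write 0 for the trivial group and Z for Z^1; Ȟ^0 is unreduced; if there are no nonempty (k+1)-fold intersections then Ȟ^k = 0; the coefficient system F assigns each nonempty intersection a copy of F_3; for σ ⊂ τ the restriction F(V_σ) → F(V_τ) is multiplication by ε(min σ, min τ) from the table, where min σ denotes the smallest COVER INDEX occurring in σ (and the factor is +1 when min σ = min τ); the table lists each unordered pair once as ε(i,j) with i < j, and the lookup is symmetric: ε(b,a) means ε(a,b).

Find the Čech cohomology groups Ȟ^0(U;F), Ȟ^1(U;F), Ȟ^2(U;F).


Ȟ^0 ≅ Z/3 ⊕ Z/3,  Ȟ^1 ≅ 0,  Ȟ^2 ≅ 0

nonempty overlaps:
  V1={{t4}} V2={{t3},{t1,t3},{t2,t3},{t3,t5},{t1,t2,t3},{t2,t3,t5}} V3={{t1},{t5},{t1,t2},{t1,t3},{t2,t5},{t3,t5},{t1,t2,t3},{t2,t3,t5}} V4={{t2},{t1,t2},{t2,t3},{t2,t5},{t1,t2,t3},{t2,t3,t5}}
  V23={{t1,t3},{t3,t5},{t1,t2,t3},{t2,t3,t5}} V24={{t2,t3},{t1,t2,t3},{t2,t3,t5}} V34={{t1,t2},{t2,t5},{t1,t2,t3},{t2,t3,t5}}
  V234={{t1,t2,t3},{t2,t3,t5}}
C dims 4,3,1; δ0: rk_F3 2; δ1: rk_F3 1
degree 0: 4−2−0 = 2 → Ȟ^0 ≅ Z/3 ⊕ Z/3
degree 1: 3−1−2 = 0 → Ȟ^1 ≅ 0
degree 2: 1−0−1 = 0 → Ȟ^2 ≅ 0


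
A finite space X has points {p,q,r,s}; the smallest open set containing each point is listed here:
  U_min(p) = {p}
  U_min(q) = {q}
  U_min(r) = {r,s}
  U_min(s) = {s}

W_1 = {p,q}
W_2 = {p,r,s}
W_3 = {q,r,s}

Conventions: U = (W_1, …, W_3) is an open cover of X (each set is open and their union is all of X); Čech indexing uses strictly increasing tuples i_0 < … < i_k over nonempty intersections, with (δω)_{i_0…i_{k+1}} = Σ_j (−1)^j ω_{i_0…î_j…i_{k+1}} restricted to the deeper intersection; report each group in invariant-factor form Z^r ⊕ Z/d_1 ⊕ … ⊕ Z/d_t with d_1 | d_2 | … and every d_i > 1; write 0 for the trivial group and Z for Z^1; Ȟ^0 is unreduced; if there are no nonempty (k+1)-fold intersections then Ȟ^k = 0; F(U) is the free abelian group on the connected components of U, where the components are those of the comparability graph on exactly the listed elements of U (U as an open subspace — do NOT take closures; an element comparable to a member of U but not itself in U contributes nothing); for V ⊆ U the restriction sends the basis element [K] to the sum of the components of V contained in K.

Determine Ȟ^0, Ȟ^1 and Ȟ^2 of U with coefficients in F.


nerve of the cover:
  W12={p} W13={q} W23={r,s}
components per intersection:
  W1: {p} {q}
  W2: {p} {r,s}
  W3: {q} {r,s}
  W12: {p}
  W13: {q}
  W23: {r,s}
C dims 6,3; δ0: rk 3, SNF 1^3
Ȟ^0 = (6 − 3) − 0 = 3, so Ȟ^0 ≅ Z^3
Ȟ^1 = (3 − 0) − 3 = 0, so Ȟ^1 ≅ 0
Ȟ^2 = (0 − 0) − 0 = 0, so Ȟ^2 ≅ 0

Ȟ^0 = Z^3, Ȟ^1 = 0 and Ȟ^2 = 0


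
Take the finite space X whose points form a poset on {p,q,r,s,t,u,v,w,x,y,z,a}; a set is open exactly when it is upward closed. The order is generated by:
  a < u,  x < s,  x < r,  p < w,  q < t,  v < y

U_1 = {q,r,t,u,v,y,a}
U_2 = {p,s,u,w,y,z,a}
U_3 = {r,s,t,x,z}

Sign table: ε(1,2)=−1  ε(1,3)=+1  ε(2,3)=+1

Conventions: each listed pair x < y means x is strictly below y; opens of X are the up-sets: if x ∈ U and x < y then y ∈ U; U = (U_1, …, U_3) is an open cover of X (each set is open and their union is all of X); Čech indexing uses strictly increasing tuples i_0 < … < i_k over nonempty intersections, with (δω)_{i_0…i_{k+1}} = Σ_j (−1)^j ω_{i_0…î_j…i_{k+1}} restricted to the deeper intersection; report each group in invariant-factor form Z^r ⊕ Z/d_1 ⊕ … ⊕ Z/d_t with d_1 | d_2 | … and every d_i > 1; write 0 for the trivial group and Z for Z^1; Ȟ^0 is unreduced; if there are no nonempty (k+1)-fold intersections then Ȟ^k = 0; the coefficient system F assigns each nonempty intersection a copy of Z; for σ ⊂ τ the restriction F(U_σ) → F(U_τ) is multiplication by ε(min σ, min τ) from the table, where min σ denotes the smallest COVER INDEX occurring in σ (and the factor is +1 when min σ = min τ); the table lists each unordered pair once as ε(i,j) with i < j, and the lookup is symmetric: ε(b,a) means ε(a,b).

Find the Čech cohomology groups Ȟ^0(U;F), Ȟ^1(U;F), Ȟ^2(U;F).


nerve simplices:
  U12={u,y,a} U13={r,t} U23={s,z}
C dims 3,3; δ0: rk 3, SNF 1^2·2
degree 0: 3−3−0 = 0 → Ȟ^0 ≅ 0
degree 1: 3−0−3 = 0 plus torsion [2] → Ȟ^1 ≅ Z/2
degree 2: 0−0−0 = 0 → Ȟ^2 ≅ 0

Ȟ^0 = 0,  Ȟ^1 = Z/2,  Ȟ^2 = 0


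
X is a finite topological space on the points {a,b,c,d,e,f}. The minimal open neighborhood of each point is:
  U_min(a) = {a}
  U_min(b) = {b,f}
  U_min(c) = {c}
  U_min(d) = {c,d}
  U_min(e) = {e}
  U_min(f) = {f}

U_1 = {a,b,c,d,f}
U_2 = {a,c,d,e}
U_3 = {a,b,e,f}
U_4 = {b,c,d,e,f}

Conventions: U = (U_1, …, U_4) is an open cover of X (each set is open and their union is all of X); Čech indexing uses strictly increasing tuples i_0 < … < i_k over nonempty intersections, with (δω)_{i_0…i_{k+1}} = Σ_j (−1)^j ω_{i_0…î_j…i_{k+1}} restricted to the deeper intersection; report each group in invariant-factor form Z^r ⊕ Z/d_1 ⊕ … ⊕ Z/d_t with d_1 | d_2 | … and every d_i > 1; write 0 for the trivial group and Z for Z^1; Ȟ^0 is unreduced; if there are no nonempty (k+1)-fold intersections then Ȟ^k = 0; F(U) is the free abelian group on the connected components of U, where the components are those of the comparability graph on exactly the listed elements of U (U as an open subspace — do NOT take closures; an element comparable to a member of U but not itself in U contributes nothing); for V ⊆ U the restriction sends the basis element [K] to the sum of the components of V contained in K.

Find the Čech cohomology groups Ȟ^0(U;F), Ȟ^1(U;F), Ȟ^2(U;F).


Ȟ^0(U;F) ≅ Z^4, Ȟ^1(U;F) ≅ 0 and Ȟ^2(U;F) ≅ 0

nerve of the cover:
  U12={a,c,d} U13={a,b,f} U14={b,c,d,f} U23={a,e} U24={c,d,e} U34={b,e,f}
  U123={a} U124={c,d} U134={b,f} U234={e}
components per intersection:
  U1: {a} {b,f} {c,d}
  U2: {a} {c,d} {e}
  U3: {a} {b,f} {e}
  U4: {b,f} {c,d} {e}
  U12: {a} {c,d}
  U13: {a} {b,f}
  U14: {b,f} {c,d}
  U23: {a} {e}
  U24: {c,d} {e}
  U34: {b,f} {e}
  U123: {a}
  U124: {c,d}
  U134: {b,f}
  U234: {e}
C dims 12,12,4; δ0: rk 8, SNF 1^8; δ1: rk 4, SNF 1^4
Ȟ^0 = (12 − 8) − 0 = 4, so Ȟ^0 ≅ Z^4
Ȟ^1 = (12 − 4) − 8 = 0, so Ȟ^1 ≅ 0
Ȟ^2 = (4 − 0) − 4 = 0, so Ȟ^2 ≅ 0
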